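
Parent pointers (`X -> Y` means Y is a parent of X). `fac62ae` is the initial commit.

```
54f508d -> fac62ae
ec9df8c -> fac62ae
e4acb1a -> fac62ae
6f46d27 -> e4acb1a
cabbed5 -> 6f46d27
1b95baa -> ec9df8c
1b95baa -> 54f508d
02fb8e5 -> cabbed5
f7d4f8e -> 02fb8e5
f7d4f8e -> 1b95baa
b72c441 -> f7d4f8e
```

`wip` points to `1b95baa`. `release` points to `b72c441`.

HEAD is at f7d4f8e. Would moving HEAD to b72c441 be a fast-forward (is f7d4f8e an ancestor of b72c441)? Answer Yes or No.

A fast-forward from f7d4f8e to b72c441 is possible iff f7d4f8e is an ancestor of b72c441.
Ancestors of b72c441: {02fb8e5, 1b95baa, 54f508d, 6f46d27, b72c441, cabbed5, e4acb1a, ec9df8c, f7d4f8e, fac62ae}.
f7d4f8e is among them, so fast-forward is possible.

Yes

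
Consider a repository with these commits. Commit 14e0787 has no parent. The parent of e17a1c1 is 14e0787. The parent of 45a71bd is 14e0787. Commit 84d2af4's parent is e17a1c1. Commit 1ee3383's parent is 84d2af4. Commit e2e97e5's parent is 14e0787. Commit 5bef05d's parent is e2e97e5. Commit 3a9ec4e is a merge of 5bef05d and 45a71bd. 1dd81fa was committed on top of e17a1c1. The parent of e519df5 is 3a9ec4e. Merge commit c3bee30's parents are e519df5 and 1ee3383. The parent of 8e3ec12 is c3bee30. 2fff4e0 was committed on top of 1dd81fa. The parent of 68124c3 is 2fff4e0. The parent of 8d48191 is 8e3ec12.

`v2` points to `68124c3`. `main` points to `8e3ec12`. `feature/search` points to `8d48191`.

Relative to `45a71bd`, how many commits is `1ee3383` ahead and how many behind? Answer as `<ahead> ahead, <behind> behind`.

Reachable from 1ee3383: {14e0787, 1ee3383, 84d2af4, e17a1c1}.
Reachable from 45a71bd: {14e0787, 45a71bd}.
Only in 1ee3383's history (ahead): {1ee3383, 84d2af4, e17a1c1} — 3.
Only in 45a71bd's history (behind): {45a71bd} — 1.

3 ahead, 1 behind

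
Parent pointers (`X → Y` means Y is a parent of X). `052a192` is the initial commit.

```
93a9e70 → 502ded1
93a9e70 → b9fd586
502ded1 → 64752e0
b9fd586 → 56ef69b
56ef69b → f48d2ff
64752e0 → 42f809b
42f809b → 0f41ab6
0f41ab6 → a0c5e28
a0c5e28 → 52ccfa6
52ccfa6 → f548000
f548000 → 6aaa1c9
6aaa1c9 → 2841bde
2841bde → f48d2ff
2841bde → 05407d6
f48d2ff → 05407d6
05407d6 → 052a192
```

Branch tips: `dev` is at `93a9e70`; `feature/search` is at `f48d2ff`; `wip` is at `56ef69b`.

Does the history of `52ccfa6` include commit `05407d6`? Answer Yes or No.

Ancestors of 52ccfa6 (commits reachable by following parents): {052a192, 05407d6, 2841bde, 52ccfa6, 6aaa1c9, f48d2ff, f548000}.
05407d6 is in that set, so it is an ancestor of 52ccfa6.

Yes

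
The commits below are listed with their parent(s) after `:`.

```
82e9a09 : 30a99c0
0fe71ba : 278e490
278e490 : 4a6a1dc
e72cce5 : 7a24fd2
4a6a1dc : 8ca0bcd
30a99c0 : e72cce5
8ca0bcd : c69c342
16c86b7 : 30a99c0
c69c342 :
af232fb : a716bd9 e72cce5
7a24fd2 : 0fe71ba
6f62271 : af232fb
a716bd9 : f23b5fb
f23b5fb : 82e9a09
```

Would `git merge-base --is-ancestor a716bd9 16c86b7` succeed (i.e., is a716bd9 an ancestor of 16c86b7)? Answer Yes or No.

No

Ancestors of 16c86b7: {0fe71ba, 16c86b7, 278e490, 30a99c0, 4a6a1dc, 7a24fd2, 8ca0bcd, c69c342, e72cce5}.
a716bd9 is not in that set, so it is not an ancestor of 16c86b7.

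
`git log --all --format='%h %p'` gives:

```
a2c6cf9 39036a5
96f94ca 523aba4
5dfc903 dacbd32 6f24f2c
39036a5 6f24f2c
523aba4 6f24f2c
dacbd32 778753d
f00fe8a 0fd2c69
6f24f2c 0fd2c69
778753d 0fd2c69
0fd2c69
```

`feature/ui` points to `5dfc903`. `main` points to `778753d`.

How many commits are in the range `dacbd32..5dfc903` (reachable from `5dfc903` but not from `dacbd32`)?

Reachable from 5dfc903: {0fd2c69, 5dfc903, 6f24f2c, 778753d, dacbd32}.
Reachable from dacbd32: {0fd2c69, 778753d, dacbd32}.
In 5dfc903's history but not dacbd32's: {5dfc903, 6f24f2c} — 2 commits.

2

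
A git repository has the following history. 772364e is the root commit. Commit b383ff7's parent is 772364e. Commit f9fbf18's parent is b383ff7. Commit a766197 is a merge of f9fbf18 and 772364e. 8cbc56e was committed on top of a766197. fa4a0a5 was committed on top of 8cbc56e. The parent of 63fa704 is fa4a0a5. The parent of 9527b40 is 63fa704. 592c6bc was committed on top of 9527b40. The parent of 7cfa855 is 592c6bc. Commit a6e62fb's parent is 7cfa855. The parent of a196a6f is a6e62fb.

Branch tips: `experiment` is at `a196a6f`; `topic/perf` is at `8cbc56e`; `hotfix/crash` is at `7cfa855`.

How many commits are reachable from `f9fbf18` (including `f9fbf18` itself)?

3

Walking parent pointers from f9fbf18: reachable set = {772364e, b383ff7, f9fbf18}.
That is 3 commits.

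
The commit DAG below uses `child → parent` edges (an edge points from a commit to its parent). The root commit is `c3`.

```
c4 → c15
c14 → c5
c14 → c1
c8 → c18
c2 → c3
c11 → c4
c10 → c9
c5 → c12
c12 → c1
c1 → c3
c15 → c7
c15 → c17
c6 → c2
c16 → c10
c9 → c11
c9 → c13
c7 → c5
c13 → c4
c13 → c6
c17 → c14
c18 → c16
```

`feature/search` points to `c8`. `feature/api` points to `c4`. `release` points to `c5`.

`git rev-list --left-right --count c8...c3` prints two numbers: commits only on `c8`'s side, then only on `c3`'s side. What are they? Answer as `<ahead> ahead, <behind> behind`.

Reachable from c8: {c1, c10, c11, c12, c13, c14, c15, c16, c17, c18, c2, c3, c4, c5, c6, c7, c8, c9}.
Reachable from c3: {c3}.
Only in c8's history (ahead): {c1, c10, c11, c12, c13, c14, c15, c16, c17, c18, c2, c4, c5, c6, c7, c8, c9} — 17.
Only in c3's history (behind): {} — 0.

17 ahead, 0 behind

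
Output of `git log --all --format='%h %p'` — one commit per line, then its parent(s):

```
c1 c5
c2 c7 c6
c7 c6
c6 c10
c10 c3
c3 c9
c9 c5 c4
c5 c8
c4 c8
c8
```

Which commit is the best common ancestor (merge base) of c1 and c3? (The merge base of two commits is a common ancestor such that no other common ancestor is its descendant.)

Ancestors of c1: {c1, c5, c8}.
Ancestors of c3: {c3, c4, c5, c8, c9}.
Common ancestors: {c5, c8}.
Among these, c5 is not an ancestor of any other common ancestor — it is the merge base.

c5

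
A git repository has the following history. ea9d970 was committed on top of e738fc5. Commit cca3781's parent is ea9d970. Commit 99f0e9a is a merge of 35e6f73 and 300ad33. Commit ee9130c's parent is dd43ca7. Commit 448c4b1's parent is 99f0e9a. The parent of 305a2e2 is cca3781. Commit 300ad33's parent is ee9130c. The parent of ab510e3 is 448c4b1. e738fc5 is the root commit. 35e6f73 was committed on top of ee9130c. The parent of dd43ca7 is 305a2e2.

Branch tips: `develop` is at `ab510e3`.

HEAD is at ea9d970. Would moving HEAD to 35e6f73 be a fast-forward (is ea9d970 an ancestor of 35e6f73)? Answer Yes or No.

Yes

A fast-forward from ea9d970 to 35e6f73 is possible iff ea9d970 is an ancestor of 35e6f73.
Ancestors of 35e6f73: {305a2e2, 35e6f73, cca3781, dd43ca7, e738fc5, ea9d970, ee9130c}.
ea9d970 is among them, so fast-forward is possible.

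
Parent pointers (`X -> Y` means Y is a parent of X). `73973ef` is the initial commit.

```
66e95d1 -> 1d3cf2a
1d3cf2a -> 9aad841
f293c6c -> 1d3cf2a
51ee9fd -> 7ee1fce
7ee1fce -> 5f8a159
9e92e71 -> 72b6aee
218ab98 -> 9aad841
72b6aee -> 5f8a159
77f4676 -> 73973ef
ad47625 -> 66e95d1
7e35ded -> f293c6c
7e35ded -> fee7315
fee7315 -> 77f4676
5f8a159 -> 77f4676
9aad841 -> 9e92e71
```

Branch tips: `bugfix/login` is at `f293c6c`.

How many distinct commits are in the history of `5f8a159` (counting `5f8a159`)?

3

Walking parent pointers from 5f8a159: reachable set = {5f8a159, 73973ef, 77f4676}.
That is 3 commits.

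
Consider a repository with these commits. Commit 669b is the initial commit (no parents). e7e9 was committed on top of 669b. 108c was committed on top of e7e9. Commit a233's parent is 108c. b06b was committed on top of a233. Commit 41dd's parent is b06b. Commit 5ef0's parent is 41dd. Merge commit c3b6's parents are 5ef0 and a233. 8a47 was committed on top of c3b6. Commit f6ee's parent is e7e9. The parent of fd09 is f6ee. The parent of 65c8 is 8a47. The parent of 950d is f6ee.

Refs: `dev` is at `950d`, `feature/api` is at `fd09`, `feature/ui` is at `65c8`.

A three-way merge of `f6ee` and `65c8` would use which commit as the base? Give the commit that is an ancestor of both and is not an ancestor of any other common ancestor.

Ancestors of f6ee: {669b, e7e9, f6ee}.
Ancestors of 65c8: {108c, 41dd, 5ef0, 65c8, 669b, 8a47, a233, b06b, c3b6, e7e9}.
Common ancestors: {669b, e7e9}.
Among these, e7e9 is not an ancestor of any other common ancestor — it is the merge base.

e7e9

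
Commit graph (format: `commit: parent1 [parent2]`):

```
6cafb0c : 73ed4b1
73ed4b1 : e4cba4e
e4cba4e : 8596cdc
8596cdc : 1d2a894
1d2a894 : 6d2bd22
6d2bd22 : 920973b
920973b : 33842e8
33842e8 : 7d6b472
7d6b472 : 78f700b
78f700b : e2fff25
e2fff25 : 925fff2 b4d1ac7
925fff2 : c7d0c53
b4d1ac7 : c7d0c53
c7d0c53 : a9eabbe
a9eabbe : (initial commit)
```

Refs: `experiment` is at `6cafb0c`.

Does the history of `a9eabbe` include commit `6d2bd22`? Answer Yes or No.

No

Ancestors of a9eabbe: {a9eabbe}.
6d2bd22 is not in that set, so it is not an ancestor of a9eabbe.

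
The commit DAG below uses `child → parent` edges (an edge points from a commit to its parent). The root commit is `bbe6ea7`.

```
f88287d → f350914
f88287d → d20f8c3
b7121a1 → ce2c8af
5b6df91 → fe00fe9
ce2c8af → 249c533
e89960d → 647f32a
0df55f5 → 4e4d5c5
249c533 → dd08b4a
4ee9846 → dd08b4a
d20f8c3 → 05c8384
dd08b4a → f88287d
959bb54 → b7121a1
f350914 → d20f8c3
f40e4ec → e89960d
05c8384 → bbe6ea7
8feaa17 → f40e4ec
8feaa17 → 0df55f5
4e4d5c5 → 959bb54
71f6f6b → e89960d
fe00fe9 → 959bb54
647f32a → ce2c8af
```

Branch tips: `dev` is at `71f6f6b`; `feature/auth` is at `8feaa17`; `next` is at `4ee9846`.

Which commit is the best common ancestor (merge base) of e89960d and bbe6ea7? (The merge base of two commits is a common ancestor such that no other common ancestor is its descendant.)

bbe6ea7

Ancestors of e89960d: {05c8384, 249c533, 647f32a, bbe6ea7, ce2c8af, d20f8c3, dd08b4a, e89960d, f350914, f88287d}.
Ancestors of bbe6ea7: {bbe6ea7}.
Common ancestors: {bbe6ea7}.
The only common ancestor is bbe6ea7, so it is the merge base.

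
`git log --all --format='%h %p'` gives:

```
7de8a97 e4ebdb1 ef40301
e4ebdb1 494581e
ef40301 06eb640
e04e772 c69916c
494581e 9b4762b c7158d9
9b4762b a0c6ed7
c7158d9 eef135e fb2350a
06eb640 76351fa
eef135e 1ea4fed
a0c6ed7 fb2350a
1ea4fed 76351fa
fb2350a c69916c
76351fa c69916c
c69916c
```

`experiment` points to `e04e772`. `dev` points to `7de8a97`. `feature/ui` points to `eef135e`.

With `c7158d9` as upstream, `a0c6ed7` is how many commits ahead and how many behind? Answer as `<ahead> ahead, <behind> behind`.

Reachable from a0c6ed7: {a0c6ed7, c69916c, fb2350a}.
Reachable from c7158d9: {1ea4fed, 76351fa, c69916c, c7158d9, eef135e, fb2350a}.
Only in a0c6ed7's history (ahead): {a0c6ed7} — 1.
Only in c7158d9's history (behind): {1ea4fed, 76351fa, c7158d9, eef135e} — 4.

1 ahead, 4 behind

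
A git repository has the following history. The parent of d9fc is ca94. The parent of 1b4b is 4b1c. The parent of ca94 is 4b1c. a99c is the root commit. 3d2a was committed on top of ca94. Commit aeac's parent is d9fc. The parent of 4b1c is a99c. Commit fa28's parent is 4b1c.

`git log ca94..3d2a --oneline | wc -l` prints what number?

1

Reachable from 3d2a: {3d2a, 4b1c, a99c, ca94}.
Reachable from ca94: {4b1c, a99c, ca94}.
In 3d2a's history but not ca94's: {3d2a} — 1 commit.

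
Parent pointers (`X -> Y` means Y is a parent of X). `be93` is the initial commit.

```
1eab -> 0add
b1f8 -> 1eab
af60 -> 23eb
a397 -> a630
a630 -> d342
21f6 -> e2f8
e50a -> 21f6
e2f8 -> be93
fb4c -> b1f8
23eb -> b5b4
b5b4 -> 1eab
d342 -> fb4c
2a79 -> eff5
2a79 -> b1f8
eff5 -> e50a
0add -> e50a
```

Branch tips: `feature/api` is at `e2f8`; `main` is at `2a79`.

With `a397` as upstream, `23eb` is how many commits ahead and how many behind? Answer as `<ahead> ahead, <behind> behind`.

2 ahead, 5 behind

Reachable from 23eb: {0add, 1eab, 21f6, 23eb, b5b4, be93, e2f8, e50a}.
Reachable from a397: {0add, 1eab, 21f6, a397, a630, b1f8, be93, d342, e2f8, e50a, fb4c}.
Only in 23eb's history (ahead): {23eb, b5b4} — 2.
Only in a397's history (behind): {a397, a630, b1f8, d342, fb4c} — 5.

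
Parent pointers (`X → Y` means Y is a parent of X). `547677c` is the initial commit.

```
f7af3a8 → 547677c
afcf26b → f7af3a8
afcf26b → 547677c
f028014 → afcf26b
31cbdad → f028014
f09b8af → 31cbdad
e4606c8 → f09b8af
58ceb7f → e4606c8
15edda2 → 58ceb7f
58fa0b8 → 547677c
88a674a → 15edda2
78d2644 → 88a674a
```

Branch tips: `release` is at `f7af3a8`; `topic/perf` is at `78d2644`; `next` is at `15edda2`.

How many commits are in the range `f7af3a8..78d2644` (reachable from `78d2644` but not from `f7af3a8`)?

9

Reachable from 78d2644: {15edda2, 31cbdad, 547677c, 58ceb7f, 78d2644, 88a674a, afcf26b, e4606c8, f028014, f09b8af, f7af3a8}.
Reachable from f7af3a8: {547677c, f7af3a8}.
In 78d2644's history but not f7af3a8's: {15edda2, 31cbdad, 58ceb7f, 78d2644, 88a674a, afcf26b, e4606c8, f028014, f09b8af} — 9 commits.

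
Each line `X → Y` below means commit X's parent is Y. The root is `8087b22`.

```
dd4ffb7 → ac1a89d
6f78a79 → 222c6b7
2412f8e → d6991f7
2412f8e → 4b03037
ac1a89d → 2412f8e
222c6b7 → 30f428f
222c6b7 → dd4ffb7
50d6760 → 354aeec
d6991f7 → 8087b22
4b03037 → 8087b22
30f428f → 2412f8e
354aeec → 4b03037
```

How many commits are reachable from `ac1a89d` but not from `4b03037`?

3

Reachable from ac1a89d: {2412f8e, 4b03037, 8087b22, ac1a89d, d6991f7}.
Reachable from 4b03037: {4b03037, 8087b22}.
In ac1a89d's history but not 4b03037's: {2412f8e, ac1a89d, d6991f7} — 3 commits.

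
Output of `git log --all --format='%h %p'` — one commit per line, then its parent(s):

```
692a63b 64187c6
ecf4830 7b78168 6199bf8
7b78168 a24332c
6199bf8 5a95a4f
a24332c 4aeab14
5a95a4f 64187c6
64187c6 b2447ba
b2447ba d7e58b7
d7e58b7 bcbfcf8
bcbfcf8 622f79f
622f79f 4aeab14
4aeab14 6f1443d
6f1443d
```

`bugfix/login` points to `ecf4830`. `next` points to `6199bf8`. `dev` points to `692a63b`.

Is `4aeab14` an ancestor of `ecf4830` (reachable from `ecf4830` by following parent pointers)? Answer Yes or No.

Yes

Ancestors of ecf4830 (commits reachable by following parents): {4aeab14, 5a95a4f, 6199bf8, 622f79f, 64187c6, 6f1443d, 7b78168, a24332c, b2447ba, bcbfcf8, d7e58b7, ecf4830}.
4aeab14 is in that set, so it is an ancestor of ecf4830.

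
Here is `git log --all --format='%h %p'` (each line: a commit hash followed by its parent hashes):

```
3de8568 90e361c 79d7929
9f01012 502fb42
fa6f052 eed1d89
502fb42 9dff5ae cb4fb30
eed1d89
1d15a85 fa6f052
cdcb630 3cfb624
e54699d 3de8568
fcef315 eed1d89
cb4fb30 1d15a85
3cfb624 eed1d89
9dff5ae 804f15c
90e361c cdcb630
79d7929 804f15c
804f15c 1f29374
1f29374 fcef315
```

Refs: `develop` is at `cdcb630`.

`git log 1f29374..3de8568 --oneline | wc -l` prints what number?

Reachable from 3de8568: {1f29374, 3cfb624, 3de8568, 79d7929, 804f15c, 90e361c, cdcb630, eed1d89, fcef315}.
Reachable from 1f29374: {1f29374, eed1d89, fcef315}.
In 3de8568's history but not 1f29374's: {3cfb624, 3de8568, 79d7929, 804f15c, 90e361c, cdcb630} — 6 commits.

6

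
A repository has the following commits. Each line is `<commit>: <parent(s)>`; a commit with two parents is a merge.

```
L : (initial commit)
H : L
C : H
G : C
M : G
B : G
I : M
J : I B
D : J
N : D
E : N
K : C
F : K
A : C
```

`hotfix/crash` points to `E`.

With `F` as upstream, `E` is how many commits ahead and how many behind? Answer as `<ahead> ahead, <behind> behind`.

Reachable from E: {B, C, D, E, G, H, I, J, L, M, N}.
Reachable from F: {C, F, H, K, L}.
Only in E's history (ahead): {B, D, E, G, I, J, M, N} — 8.
Only in F's history (behind): {F, K} — 2.

8 ahead, 2 behind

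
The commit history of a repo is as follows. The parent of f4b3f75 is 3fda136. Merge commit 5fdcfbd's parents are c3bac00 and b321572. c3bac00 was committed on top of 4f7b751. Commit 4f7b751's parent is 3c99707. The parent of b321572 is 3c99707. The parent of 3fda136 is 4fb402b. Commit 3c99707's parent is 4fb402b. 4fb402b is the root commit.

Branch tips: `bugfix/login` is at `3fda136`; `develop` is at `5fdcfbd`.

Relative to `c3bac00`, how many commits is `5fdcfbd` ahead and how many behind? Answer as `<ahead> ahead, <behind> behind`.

2 ahead, 0 behind

Reachable from 5fdcfbd: {3c99707, 4f7b751, 4fb402b, 5fdcfbd, b321572, c3bac00}.
Reachable from c3bac00: {3c99707, 4f7b751, 4fb402b, c3bac00}.
Only in 5fdcfbd's history (ahead): {5fdcfbd, b321572} — 2.
Only in c3bac00's history (behind): {} — 0.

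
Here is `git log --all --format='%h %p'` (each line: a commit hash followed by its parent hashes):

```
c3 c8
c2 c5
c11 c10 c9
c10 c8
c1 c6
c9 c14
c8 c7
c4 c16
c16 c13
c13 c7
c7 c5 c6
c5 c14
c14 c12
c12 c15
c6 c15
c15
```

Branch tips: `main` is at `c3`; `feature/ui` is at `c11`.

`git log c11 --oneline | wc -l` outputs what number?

Walking parent pointers from c11: reachable set = {c10, c11, c12, c14, c15, c5, c6, c7, c8, c9}.
That is 10 commits.

10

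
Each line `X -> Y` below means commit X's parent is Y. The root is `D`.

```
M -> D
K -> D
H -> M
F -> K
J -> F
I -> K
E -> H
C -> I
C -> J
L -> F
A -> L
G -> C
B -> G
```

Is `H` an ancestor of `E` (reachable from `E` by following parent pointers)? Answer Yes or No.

Ancestors of E (commits reachable by following parents): {D, E, H, M}.
H is in that set, so it is an ancestor of E.

Yes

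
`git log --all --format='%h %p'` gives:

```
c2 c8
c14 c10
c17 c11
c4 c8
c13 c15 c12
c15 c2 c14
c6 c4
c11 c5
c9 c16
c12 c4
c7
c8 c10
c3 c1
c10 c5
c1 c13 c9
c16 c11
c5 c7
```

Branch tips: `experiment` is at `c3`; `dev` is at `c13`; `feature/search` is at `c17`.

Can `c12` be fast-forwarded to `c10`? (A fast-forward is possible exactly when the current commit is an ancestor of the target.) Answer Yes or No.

A fast-forward from c12 to c10 is possible iff c12 is an ancestor of c10.
Ancestors of c10: {c10, c5, c7}.
c12 is not among them, so fast-forward is not possible.

No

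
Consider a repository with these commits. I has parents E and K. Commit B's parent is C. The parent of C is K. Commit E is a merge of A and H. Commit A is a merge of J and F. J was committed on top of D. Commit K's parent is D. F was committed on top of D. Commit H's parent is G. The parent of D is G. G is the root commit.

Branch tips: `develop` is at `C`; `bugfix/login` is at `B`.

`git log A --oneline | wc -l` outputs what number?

5

Walking parent pointers from A: reachable set = {A, D, F, G, J}.
That is 5 commits.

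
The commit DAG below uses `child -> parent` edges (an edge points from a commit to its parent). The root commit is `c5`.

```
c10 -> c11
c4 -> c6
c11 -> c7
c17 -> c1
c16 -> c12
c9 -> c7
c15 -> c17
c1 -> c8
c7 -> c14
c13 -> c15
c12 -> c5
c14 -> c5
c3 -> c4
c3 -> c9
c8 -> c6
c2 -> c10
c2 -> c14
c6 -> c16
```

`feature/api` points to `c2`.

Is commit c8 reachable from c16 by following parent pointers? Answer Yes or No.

No

Ancestors of c16: {c12, c16, c5}.
c8 is not in that set, so it is not an ancestor of c16.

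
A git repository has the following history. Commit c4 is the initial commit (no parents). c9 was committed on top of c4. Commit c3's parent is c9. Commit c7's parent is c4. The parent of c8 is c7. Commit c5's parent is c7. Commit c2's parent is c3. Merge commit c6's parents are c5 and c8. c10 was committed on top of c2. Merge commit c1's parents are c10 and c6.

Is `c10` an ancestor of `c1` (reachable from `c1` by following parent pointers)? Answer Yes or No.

Ancestors of c1 (commits reachable by following parents): {c1, c10, c2, c3, c4, c5, c6, c7, c8, c9}.
c10 is in that set, so it is an ancestor of c1.

Yes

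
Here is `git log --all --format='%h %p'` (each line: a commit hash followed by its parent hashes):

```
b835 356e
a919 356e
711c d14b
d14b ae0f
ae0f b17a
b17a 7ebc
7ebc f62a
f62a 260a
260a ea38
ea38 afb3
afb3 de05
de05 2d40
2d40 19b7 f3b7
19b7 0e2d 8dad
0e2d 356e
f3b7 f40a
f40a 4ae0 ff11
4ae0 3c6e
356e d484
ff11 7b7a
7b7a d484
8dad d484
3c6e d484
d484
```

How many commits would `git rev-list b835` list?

Walking parent pointers from b835: reachable set = {356e, b835, d484}.
That is 3 commits.

3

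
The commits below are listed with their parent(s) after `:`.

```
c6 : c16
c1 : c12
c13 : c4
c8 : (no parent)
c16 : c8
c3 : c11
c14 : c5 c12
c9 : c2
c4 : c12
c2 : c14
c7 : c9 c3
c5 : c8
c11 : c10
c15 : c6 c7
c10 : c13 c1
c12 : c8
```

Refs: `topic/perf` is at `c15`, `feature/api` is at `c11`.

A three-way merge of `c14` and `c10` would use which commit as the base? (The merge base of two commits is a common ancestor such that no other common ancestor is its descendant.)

Ancestors of c14: {c12, c14, c5, c8}.
Ancestors of c10: {c1, c10, c12, c13, c4, c8}.
Common ancestors: {c12, c8}.
Among these, c12 is not an ancestor of any other common ancestor — it is the merge base.

c12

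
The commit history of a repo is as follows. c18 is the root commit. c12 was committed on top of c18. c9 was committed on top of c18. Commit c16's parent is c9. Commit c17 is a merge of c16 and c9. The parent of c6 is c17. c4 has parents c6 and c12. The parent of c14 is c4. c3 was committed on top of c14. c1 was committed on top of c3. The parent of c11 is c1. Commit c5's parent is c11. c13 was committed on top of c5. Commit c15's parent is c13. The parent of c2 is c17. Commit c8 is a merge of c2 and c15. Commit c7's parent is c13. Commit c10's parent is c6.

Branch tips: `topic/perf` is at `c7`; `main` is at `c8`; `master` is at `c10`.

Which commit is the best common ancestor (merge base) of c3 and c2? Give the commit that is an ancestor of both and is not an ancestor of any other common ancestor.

Ancestors of c3: {c12, c14, c16, c17, c18, c3, c4, c6, c9}.
Ancestors of c2: {c16, c17, c18, c2, c9}.
Common ancestors: {c16, c17, c18, c9}.
Among these, c17 is not an ancestor of any other common ancestor — it is the merge base.

c17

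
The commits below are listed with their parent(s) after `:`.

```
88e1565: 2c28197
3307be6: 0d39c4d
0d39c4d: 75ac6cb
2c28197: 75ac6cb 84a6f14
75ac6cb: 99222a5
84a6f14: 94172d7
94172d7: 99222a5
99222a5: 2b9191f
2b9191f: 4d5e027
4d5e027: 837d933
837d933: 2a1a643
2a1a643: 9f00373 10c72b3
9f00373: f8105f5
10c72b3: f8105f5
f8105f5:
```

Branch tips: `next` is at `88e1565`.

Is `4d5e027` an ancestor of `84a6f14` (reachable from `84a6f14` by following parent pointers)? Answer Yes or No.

Ancestors of 84a6f14 (commits reachable by following parents): {10c72b3, 2a1a643, 2b9191f, 4d5e027, 837d933, 84a6f14, 94172d7, 99222a5, 9f00373, f8105f5}.
4d5e027 is in that set, so it is an ancestor of 84a6f14.

Yes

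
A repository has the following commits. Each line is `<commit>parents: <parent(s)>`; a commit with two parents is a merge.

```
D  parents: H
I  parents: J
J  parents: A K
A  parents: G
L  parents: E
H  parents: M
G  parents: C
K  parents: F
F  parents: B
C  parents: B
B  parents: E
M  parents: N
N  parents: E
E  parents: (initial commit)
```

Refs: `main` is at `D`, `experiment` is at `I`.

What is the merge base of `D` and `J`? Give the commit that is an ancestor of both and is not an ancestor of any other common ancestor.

Ancestors of D: {D, E, H, M, N}.
Ancestors of J: {A, B, C, E, F, G, J, K}.
Common ancestors: {E}.
The only common ancestor is E, so it is the merge base.

E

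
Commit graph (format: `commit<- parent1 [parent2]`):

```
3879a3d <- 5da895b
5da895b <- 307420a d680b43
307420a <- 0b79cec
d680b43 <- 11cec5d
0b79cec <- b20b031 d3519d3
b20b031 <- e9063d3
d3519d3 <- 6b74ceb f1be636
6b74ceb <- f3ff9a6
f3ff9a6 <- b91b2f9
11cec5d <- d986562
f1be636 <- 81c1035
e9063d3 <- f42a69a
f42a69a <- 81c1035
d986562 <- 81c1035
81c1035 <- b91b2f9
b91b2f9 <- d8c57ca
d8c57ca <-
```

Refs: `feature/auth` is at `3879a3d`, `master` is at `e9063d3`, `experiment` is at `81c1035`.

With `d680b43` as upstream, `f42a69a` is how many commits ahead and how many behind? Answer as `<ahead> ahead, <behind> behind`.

1 ahead, 3 behind

Reachable from f42a69a: {81c1035, b91b2f9, d8c57ca, f42a69a}.
Reachable from d680b43: {11cec5d, 81c1035, b91b2f9, d680b43, d8c57ca, d986562}.
Only in f42a69a's history (ahead): {f42a69a} — 1.
Only in d680b43's history (behind): {11cec5d, d680b43, d986562} — 3.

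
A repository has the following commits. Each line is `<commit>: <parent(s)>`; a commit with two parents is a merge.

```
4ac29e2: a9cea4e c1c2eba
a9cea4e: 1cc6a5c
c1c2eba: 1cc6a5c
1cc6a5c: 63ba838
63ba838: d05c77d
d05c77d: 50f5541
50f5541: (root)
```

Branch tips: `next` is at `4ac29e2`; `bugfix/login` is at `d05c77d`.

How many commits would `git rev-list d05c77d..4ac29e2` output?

Reachable from 4ac29e2: {1cc6a5c, 4ac29e2, 50f5541, 63ba838, a9cea4e, c1c2eba, d05c77d}.
Reachable from d05c77d: {50f5541, d05c77d}.
In 4ac29e2's history but not d05c77d's: {1cc6a5c, 4ac29e2, 63ba838, a9cea4e, c1c2eba} — 5 commits.

5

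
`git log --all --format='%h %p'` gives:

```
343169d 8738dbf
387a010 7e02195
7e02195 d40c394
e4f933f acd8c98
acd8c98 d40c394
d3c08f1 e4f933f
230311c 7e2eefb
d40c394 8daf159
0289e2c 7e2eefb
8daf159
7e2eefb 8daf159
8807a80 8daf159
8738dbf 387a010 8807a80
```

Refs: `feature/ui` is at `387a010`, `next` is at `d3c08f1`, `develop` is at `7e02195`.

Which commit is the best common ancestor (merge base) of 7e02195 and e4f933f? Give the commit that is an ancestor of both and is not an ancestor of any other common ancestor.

d40c394

Ancestors of 7e02195: {7e02195, 8daf159, d40c394}.
Ancestors of e4f933f: {8daf159, acd8c98, d40c394, e4f933f}.
Common ancestors: {8daf159, d40c394}.
Among these, d40c394 is not an ancestor of any other common ancestor — it is the merge base.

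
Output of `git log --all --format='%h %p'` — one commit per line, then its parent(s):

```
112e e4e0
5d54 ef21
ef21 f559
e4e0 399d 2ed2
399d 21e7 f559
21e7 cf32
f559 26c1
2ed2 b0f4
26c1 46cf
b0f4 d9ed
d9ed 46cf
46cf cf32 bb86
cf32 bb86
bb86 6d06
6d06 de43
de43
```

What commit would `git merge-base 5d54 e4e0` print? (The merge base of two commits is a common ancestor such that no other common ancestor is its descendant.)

Ancestors of 5d54: {26c1, 46cf, 5d54, 6d06, bb86, cf32, de43, ef21, f559}.
Ancestors of e4e0: {21e7, 26c1, 2ed2, 399d, 46cf, 6d06, b0f4, bb86, cf32, d9ed, de43, e4e0, f559}.
Common ancestors: {26c1, 46cf, 6d06, bb86, cf32, de43, f559}.
Among these, f559 is not an ancestor of any other common ancestor — it is the merge base.

f559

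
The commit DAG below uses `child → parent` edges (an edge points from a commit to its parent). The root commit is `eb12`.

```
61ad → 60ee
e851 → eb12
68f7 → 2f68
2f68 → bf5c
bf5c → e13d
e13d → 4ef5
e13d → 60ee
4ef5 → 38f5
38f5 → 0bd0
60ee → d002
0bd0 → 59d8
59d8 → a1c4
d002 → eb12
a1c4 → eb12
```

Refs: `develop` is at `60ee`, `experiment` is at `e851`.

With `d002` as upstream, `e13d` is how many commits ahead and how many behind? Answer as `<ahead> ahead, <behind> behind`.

7 ahead, 0 behind

Reachable from e13d: {0bd0, 38f5, 4ef5, 59d8, 60ee, a1c4, d002, e13d, eb12}.
Reachable from d002: {d002, eb12}.
Only in e13d's history (ahead): {0bd0, 38f5, 4ef5, 59d8, 60ee, a1c4, e13d} — 7.
Only in d002's history (behind): {} — 0.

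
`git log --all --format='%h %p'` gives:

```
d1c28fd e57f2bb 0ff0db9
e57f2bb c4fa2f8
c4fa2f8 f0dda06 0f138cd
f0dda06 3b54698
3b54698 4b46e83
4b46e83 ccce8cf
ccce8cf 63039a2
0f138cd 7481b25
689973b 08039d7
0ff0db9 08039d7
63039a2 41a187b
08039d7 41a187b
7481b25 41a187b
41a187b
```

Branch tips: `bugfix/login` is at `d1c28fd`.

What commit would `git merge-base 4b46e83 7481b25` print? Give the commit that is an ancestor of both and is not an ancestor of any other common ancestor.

41a187b

Ancestors of 4b46e83: {41a187b, 4b46e83, 63039a2, ccce8cf}.
Ancestors of 7481b25: {41a187b, 7481b25}.
Common ancestors: {41a187b}.
The only common ancestor is 41a187b, so it is the merge base.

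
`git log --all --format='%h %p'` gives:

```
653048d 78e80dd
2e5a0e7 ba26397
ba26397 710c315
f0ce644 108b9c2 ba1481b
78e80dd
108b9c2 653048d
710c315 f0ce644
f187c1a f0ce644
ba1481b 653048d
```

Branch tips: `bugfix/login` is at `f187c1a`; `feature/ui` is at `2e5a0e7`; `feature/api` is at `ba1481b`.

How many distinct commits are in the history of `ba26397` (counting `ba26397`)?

7

Walking parent pointers from ba26397: reachable set = {108b9c2, 653048d, 710c315, 78e80dd, ba1481b, ba26397, f0ce644}.
That is 7 commits.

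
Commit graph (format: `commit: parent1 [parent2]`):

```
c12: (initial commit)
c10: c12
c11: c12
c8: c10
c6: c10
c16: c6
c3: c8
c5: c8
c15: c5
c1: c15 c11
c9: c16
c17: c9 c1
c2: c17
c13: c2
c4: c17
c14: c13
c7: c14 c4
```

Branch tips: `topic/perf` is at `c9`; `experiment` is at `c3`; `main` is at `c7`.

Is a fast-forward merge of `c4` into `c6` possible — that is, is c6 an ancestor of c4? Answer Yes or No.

A fast-forward from c6 to c4 is possible iff c6 is an ancestor of c4.
Ancestors of c4: {c1, c10, c11, c12, c15, c16, c17, c4, c5, c6, c8, c9}.
c6 is among them, so fast-forward is possible.

Yes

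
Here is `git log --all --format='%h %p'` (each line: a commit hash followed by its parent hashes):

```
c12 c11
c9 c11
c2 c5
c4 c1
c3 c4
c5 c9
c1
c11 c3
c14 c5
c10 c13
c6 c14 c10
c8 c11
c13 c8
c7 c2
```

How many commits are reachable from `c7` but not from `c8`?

4

Reachable from c7: {c1, c11, c2, c3, c4, c5, c7, c9}.
Reachable from c8: {c1, c11, c3, c4, c8}.
In c7's history but not c8's: {c2, c5, c7, c9} — 4 commits.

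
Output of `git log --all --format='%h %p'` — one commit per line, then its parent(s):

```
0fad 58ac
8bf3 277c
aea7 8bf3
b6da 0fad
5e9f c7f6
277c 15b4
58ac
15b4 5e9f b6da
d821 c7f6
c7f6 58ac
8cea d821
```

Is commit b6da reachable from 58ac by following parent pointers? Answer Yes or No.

No

Ancestors of 58ac: {58ac}.
b6da is not in that set, so it is not an ancestor of 58ac.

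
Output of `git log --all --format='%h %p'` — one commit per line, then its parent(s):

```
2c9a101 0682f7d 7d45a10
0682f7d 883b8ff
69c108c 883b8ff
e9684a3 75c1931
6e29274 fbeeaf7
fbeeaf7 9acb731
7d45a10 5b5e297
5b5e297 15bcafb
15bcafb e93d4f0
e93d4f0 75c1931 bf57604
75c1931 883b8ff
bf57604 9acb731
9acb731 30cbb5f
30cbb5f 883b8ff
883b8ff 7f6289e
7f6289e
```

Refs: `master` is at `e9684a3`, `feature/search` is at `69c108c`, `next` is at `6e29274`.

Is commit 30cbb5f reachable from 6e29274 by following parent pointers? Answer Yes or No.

Yes

Ancestors of 6e29274 (commits reachable by following parents): {30cbb5f, 6e29274, 7f6289e, 883b8ff, 9acb731, fbeeaf7}.
30cbb5f is in that set, so it is an ancestor of 6e29274.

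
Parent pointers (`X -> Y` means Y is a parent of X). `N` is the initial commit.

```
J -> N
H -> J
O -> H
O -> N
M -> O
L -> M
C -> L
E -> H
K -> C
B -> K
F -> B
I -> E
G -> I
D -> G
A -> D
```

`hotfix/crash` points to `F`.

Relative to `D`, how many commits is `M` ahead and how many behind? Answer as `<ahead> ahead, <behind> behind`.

2 ahead, 4 behind

Reachable from M: {H, J, M, N, O}.
Reachable from D: {D, E, G, H, I, J, N}.
Only in M's history (ahead): {M, O} — 2.
Only in D's history (behind): {D, E, G, I} — 4.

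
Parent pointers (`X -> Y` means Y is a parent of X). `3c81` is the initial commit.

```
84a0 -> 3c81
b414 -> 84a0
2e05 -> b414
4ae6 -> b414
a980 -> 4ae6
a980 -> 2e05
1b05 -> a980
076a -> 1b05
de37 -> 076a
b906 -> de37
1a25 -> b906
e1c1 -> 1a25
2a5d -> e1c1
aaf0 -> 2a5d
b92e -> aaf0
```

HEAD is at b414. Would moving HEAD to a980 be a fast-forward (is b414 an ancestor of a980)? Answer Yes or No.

A fast-forward from b414 to a980 is possible iff b414 is an ancestor of a980.
Ancestors of a980: {2e05, 3c81, 4ae6, 84a0, a980, b414}.
b414 is among them, so fast-forward is possible.

Yes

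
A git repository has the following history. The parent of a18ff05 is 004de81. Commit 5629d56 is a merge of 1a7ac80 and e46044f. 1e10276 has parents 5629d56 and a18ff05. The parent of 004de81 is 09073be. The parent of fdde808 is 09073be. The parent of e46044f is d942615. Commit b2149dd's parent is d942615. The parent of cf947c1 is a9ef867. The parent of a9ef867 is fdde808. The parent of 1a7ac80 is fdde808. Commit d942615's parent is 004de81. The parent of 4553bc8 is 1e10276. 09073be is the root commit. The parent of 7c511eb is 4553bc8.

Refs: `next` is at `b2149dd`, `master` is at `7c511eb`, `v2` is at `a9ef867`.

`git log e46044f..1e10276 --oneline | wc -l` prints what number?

5

Reachable from 1e10276: {004de81, 09073be, 1a7ac80, 1e10276, 5629d56, a18ff05, d942615, e46044f, fdde808}.
Reachable from e46044f: {004de81, 09073be, d942615, e46044f}.
In 1e10276's history but not e46044f's: {1a7ac80, 1e10276, 5629d56, a18ff05, fdde808} — 5 commits.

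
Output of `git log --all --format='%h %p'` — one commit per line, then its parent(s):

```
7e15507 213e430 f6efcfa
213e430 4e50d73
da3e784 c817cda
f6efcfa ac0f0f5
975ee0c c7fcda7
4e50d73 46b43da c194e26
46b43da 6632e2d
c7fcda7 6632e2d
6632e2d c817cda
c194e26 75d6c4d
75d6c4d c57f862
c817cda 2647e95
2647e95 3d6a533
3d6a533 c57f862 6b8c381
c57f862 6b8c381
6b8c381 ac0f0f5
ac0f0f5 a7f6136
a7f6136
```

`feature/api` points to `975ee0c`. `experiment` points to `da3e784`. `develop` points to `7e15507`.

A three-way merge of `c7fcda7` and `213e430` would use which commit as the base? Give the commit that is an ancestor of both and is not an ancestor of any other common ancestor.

Ancestors of c7fcda7: {2647e95, 3d6a533, 6632e2d, 6b8c381, a7f6136, ac0f0f5, c57f862, c7fcda7, c817cda}.
Ancestors of 213e430: {213e430, 2647e95, 3d6a533, 46b43da, 4e50d73, 6632e2d, 6b8c381, 75d6c4d, a7f6136, ac0f0f5, c194e26, c57f862, c817cda}.
Common ancestors: {2647e95, 3d6a533, 6632e2d, 6b8c381, a7f6136, ac0f0f5, c57f862, c817cda}.
Among these, 6632e2d is not an ancestor of any other common ancestor — it is the merge base.

6632e2d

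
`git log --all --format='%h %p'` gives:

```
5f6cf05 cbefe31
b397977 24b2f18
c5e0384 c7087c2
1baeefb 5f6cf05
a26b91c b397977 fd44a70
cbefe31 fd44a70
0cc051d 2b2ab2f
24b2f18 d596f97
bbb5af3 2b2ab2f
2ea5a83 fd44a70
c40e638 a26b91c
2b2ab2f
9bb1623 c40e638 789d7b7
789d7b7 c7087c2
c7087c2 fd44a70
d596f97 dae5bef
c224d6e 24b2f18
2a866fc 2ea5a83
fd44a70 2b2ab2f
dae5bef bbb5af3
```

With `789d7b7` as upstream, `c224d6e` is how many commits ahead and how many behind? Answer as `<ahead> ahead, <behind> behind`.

Reachable from c224d6e: {24b2f18, 2b2ab2f, bbb5af3, c224d6e, d596f97, dae5bef}.
Reachable from 789d7b7: {2b2ab2f, 789d7b7, c7087c2, fd44a70}.
Only in c224d6e's history (ahead): {24b2f18, bbb5af3, c224d6e, d596f97, dae5bef} — 5.
Only in 789d7b7's history (behind): {789d7b7, c7087c2, fd44a70} — 3.

5 ahead, 3 behind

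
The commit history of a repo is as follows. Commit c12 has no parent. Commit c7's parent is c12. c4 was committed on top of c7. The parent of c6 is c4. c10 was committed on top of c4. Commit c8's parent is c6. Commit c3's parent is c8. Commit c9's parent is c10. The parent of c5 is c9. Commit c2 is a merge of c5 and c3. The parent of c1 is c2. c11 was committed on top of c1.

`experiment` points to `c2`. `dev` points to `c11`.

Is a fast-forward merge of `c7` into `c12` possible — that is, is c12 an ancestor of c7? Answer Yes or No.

A fast-forward from c12 to c7 is possible iff c12 is an ancestor of c7.
Ancestors of c7: {c12, c7}.
c12 is among them, so fast-forward is possible.

Yes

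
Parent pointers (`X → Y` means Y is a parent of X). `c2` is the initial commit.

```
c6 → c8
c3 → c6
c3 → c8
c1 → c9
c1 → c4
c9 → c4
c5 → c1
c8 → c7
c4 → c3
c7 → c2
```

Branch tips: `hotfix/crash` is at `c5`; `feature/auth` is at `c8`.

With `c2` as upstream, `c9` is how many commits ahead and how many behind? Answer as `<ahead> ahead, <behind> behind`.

6 ahead, 0 behind

Reachable from c9: {c2, c3, c4, c6, c7, c8, c9}.
Reachable from c2: {c2}.
Only in c9's history (ahead): {c3, c4, c6, c7, c8, c9} — 6.
Only in c2's history (behind): {} — 0.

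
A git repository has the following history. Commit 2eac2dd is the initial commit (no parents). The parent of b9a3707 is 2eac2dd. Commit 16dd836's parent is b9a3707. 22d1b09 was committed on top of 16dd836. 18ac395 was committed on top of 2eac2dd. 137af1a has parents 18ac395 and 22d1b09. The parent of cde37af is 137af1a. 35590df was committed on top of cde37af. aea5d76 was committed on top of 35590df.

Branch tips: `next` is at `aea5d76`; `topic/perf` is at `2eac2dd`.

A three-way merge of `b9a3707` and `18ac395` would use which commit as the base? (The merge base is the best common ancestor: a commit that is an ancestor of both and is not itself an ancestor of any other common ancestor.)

2eac2dd

Ancestors of b9a3707: {2eac2dd, b9a3707}.
Ancestors of 18ac395: {18ac395, 2eac2dd}.
Common ancestors: {2eac2dd}.
The only common ancestor is 2eac2dd, so it is the merge base.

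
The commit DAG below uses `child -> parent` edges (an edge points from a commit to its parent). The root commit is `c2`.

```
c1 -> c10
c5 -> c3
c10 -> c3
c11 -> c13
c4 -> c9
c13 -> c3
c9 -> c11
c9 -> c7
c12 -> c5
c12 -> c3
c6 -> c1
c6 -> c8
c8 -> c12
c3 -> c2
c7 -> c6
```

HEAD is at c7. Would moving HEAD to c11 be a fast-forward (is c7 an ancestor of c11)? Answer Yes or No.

No

A fast-forward from c7 to c11 is possible iff c7 is an ancestor of c11.
Ancestors of c11: {c11, c13, c2, c3}.
c7 is not among them, so fast-forward is not possible.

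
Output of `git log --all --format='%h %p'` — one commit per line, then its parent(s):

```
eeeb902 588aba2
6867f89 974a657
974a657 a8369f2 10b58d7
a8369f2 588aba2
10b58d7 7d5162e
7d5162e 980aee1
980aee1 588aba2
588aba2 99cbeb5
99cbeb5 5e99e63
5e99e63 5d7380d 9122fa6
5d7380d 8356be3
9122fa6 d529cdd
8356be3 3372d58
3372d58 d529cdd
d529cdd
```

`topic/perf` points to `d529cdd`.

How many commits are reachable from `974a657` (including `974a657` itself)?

Walking parent pointers from 974a657: reachable set = {10b58d7, 3372d58, 588aba2, 5d7380d, 5e99e63, 7d5162e, 8356be3, 9122fa6, 974a657, 980aee1, 99cbeb5, a8369f2, d529cdd}.
That is 13 commits.

13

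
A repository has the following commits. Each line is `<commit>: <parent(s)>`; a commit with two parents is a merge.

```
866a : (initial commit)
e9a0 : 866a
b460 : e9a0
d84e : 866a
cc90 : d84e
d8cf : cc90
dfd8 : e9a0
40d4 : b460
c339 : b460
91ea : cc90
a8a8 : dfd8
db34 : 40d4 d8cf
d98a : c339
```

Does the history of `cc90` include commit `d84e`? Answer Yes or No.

Ancestors of cc90 (commits reachable by following parents): {866a, cc90, d84e}.
d84e is in that set, so it is an ancestor of cc90.

Yes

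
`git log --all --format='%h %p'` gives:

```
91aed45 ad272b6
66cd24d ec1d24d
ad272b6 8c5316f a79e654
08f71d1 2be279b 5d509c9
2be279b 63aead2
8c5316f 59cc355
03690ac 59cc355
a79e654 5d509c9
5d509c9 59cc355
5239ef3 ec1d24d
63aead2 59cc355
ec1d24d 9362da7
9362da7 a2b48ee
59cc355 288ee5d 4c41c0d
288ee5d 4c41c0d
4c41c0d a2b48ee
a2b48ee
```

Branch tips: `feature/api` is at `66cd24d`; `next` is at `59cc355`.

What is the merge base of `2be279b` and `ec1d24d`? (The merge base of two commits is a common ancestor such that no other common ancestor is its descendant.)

a2b48ee

Ancestors of 2be279b: {288ee5d, 2be279b, 4c41c0d, 59cc355, 63aead2, a2b48ee}.
Ancestors of ec1d24d: {9362da7, a2b48ee, ec1d24d}.
Common ancestors: {a2b48ee}.
The only common ancestor is a2b48ee, so it is the merge base.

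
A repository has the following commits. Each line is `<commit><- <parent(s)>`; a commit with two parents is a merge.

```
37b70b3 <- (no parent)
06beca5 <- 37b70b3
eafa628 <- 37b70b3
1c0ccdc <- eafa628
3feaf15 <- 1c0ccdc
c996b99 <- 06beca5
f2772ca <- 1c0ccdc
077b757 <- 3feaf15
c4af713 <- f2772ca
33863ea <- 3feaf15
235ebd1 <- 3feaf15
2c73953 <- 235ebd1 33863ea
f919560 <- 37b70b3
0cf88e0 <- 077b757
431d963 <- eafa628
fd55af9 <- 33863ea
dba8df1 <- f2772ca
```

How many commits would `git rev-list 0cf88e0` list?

Walking parent pointers from 0cf88e0: reachable set = {077b757, 0cf88e0, 1c0ccdc, 37b70b3, 3feaf15, eafa628}.
That is 6 commits.

6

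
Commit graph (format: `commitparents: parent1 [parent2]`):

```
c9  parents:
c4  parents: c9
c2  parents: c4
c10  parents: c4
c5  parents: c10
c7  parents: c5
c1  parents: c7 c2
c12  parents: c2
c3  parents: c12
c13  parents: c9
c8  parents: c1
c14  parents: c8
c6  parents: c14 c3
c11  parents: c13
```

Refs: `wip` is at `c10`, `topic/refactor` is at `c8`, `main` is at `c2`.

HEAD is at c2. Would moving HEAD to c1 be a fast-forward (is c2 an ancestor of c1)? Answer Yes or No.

A fast-forward from c2 to c1 is possible iff c2 is an ancestor of c1.
Ancestors of c1: {c1, c10, c2, c4, c5, c7, c9}.
c2 is among them, so fast-forward is possible.

Yes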